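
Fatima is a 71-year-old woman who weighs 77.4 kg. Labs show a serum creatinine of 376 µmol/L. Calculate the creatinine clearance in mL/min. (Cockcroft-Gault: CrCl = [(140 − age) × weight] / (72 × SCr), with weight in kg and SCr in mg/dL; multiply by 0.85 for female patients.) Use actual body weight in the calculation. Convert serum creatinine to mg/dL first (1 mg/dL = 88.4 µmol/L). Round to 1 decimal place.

SCr = 376 / 88.4 = 4.253 mg/dL
CrCl = (140 − 71) × 77.4 / (72 × 4.253) × 0.85 = 5340.6 / 306.22 × 0.85 ≈ 14.8 mL/min

14.8 mL/min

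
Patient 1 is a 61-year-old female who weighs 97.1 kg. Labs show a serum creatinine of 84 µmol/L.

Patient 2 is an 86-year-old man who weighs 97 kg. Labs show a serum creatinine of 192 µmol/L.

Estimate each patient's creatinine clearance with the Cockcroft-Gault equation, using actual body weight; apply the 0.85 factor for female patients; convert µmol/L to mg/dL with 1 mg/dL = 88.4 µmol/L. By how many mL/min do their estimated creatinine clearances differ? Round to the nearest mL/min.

62 mL/min

Patient 1: SCr = 84 / 88.4 = 0.95 mg/dL
Patient 1: CrCl = (140 − 61) × 97.1 / (72 × 0.95) × 0.85 = 7670.9 / 68.40 × 0.85 ≈ 95.3 mL/min
Patient 2: SCr = 192 / 88.4 = 2.172 mg/dL
Patient 2: CrCl = (140 − 86) × 97 / (72 × 2.172) = 5238.0 / 156.38 ≈ 33.5 mL/min
|95.3 − 33.5| = 61.8 mL/min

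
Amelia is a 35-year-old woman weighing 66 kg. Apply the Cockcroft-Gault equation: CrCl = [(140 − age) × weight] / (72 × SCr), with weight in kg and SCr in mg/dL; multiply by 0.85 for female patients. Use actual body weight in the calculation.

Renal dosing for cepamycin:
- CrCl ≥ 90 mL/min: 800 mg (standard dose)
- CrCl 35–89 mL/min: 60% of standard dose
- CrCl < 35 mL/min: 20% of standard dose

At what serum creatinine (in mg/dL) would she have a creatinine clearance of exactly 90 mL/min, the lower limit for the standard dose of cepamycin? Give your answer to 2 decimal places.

Standard dose requires CrCl ≥ 90 mL/min.
Set (140 − 35) × 66 × 0.85 / (72 × SCr) = 90
SCr = (140 − 35) × 66 × 0.85 / (72 × 90) = 0.909 mg/dL

0.91 mg/dL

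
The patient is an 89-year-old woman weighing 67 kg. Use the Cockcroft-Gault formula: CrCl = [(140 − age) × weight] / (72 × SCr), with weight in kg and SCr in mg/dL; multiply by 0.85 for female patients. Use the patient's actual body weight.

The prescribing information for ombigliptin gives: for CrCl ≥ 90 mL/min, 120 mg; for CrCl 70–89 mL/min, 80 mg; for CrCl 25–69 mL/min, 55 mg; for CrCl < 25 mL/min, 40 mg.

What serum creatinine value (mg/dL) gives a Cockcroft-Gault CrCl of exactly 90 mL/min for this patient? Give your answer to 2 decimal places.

0.45 mg/dL

Standard dose requires CrCl ≥ 90 mL/min.
Set (140 − 89) × 67 × 0.85 / (72 × SCr) = 90
SCr = (140 − 89) × 67 × 0.85 / (72 × 90) = 0.448 mg/dL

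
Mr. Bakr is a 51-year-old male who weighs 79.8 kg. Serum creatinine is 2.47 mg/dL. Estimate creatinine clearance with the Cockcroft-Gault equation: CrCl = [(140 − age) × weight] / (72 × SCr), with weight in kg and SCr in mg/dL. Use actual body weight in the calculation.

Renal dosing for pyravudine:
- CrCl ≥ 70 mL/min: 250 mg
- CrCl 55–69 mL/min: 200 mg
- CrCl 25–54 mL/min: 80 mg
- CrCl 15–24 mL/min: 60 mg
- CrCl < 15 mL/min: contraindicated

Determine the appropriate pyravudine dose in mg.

CrCl = (140 − 51) × 79.8 / (72 × 2.47) = 7102.2 / 177.84 ≈ 39.9 mL/min
CrCl ≈ 40 mL/min → bracket 25–54 mL/min.
Dose for this bracket: 80 mg.

80 mg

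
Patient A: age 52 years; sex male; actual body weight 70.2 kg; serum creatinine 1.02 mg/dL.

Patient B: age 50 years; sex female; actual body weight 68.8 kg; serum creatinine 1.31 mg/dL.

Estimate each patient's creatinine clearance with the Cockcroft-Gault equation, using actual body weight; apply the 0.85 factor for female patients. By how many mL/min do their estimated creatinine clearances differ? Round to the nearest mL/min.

28 mL/min

Patient A: CrCl = (140 − 52) × 70.2 / (72 × 1.02) = 6177.6 / 73.44 ≈ 84.1 mL/min
Patient B: CrCl = (140 − 50) × 68.8 / (72 × 1.31) × 0.85 = 6192.0 / 94.32 × 0.85 ≈ 55.8 mL/min
|84.1 − 55.8| = 28.3 mL/min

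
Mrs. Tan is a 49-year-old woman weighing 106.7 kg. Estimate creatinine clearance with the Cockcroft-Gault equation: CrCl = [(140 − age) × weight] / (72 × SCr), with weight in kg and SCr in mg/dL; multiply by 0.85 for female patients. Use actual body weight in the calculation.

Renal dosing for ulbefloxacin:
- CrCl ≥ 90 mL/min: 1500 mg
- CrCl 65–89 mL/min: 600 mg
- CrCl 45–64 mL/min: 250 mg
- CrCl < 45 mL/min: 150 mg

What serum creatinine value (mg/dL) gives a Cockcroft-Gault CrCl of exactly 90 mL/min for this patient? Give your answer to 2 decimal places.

1.27 mg/dL

Standard dose requires CrCl ≥ 90 mL/min.
Set (140 − 49) × 106.7 × 0.85 / (72 × SCr) = 90
SCr = (140 − 49) × 106.7 × 0.85 / (72 × 90) = 1.274 mg/dL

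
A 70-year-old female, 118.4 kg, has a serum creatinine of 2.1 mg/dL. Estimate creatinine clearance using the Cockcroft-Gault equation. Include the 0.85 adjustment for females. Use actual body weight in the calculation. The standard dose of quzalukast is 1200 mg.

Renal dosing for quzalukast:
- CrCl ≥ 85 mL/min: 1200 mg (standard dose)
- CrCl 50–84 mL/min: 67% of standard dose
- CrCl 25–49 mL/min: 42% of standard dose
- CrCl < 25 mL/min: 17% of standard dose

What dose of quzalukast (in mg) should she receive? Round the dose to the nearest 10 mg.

CrCl = (140 − 70) × 118.4 / (72 × 2.1) × 0.85 = 8288.0 / 151.20 × 0.85 ≈ 46.6 mL/min
CrCl ≈ 47 mL/min → bracket 25–49 mL/min.
42% of 1200 mg = 504 mg → 500 mg

500 mg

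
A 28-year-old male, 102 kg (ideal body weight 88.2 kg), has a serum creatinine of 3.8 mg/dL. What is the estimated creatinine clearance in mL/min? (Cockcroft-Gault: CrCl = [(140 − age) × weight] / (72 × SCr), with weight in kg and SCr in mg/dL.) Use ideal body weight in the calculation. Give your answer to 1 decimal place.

CrCl = (140 − 28) × 88.2 / (72 × 3.8) = 9878.4 / 273.60 ≈ 36.1 mL/min

36.1 mL/min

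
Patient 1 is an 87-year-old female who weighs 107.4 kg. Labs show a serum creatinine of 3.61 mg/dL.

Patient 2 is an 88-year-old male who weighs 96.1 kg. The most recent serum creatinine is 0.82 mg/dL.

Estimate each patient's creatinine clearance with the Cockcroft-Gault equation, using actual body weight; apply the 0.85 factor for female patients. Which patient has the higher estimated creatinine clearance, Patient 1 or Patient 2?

Patient 1: CrCl = (140 − 87) × 107.4 / (72 × 3.61) × 0.85 = 5692.2 / 259.92 × 0.85 ≈ 18.6 mL/min
Patient 2: CrCl = (140 − 88) × 96.1 / (72 × 0.82) = 4997.2 / 59.04 ≈ 84.6 mL/min
18.6 vs 84.6 mL/min → Patient 2 is higher.

Patient 2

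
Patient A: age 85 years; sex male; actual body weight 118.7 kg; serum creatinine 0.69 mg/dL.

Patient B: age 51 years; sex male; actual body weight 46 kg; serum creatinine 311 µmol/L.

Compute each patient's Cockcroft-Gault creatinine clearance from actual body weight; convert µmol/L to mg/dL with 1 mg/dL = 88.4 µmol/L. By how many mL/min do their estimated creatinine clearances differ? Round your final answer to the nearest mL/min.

115 mL/min

Patient A: CrCl = (140 − 85) × 118.7 / (72 × 0.69) = 6528.5 / 49.68 ≈ 131.4 mL/min
Patient B: SCr = 311 / 88.4 = 3.518 mg/dL
Patient B: CrCl = (140 − 51) × 46 / (72 × 3.518) = 4094.0 / 253.30 ≈ 16.2 mL/min
|131.4 − 16.2| = 115.2 mL/min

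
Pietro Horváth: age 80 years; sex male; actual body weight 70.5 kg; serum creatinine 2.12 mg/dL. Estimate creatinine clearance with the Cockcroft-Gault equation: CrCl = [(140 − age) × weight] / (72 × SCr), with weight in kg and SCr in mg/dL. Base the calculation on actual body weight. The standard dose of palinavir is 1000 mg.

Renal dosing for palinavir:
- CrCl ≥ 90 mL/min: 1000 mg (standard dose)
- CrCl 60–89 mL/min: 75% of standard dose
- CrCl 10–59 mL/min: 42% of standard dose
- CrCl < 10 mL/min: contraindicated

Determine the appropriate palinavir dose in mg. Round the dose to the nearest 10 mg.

CrCl = (140 − 80) × 70.5 / (72 × 2.12) = 4230.0 / 152.64 ≈ 27.7 mL/min
CrCl ≈ 28 mL/min → bracket 10–59 mL/min.
42% of 1000 mg = 420 mg

420 mg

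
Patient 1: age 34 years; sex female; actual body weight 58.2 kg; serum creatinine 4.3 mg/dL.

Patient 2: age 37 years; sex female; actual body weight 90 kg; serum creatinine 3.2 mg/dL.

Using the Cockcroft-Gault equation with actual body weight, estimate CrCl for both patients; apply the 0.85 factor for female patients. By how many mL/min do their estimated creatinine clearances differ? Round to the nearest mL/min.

17 mL/min

Patient 1: CrCl = (140 − 34) × 58.2 / (72 × 4.3) × 0.85 = 6169.2 / 309.60 × 0.85 ≈ 16.9 mL/min
Patient 2: CrCl = (140 − 37) × 90 / (72 × 3.2) × 0.85 = 9270.0 / 230.40 × 0.85 ≈ 34.2 mL/min
|16.9 − 34.2| = 17.3 mL/min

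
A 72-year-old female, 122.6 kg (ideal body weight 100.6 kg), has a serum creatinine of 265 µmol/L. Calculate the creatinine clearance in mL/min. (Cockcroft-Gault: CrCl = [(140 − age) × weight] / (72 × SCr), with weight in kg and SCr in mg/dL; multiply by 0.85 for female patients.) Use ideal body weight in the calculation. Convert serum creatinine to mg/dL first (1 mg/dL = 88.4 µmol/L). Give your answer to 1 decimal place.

26.9 mL/min

SCr = 265 / 88.4 = 2.998 mg/dL
CrCl = (140 − 72) × 100.6 / (72 × 2.998) × 0.85 = 6840.8 / 215.86 × 0.85 ≈ 26.9 mL/min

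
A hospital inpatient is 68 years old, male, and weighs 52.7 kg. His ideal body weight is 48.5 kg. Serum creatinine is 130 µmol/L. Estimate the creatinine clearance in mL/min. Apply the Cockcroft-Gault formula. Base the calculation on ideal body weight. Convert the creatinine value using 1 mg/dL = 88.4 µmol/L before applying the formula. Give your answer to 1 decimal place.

SCr = 130 / 88.4 = 1.471 mg/dL
CrCl = (140 − 68) × 48.5 / (72 × 1.471) = 3492.0 / 105.91 ≈ 33.0 mL/min

33.0 mL/min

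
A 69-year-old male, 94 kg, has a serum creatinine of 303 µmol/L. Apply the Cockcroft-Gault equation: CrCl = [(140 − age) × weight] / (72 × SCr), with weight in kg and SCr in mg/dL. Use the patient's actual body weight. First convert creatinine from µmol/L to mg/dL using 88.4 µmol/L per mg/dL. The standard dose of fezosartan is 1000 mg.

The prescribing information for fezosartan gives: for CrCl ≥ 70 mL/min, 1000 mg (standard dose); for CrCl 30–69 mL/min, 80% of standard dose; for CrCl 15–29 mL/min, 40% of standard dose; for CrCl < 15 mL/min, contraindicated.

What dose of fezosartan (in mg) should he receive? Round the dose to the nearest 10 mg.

400 mg

SCr = 303 / 88.4 = 3.428 mg/dL
CrCl = (140 − 69) × 94 / (72 × 3.428) = 6674.0 / 246.82 ≈ 27.0 mL/min
CrCl ≈ 27 mL/min → bracket 15–29 mL/min.
40% of 1000 mg = 400 mg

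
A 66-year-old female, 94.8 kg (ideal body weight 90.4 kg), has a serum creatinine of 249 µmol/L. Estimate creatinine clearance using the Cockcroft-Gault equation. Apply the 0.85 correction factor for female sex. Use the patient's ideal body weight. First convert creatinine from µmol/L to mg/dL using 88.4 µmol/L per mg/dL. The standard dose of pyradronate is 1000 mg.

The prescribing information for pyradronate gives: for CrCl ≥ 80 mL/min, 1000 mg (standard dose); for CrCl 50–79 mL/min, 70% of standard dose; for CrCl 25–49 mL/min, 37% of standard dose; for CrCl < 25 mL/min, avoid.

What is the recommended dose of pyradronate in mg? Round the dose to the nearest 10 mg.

370 mg

SCr = 249 / 88.4 = 2.817 mg/dL
CrCl = (140 − 66) × 90.4 / (72 × 2.817) × 0.85 = 6689.6 / 202.82 × 0.85 ≈ 28.0 mL/min
CrCl ≈ 28 mL/min → bracket 25–49 mL/min.
37% of 1000 mg = 370 mg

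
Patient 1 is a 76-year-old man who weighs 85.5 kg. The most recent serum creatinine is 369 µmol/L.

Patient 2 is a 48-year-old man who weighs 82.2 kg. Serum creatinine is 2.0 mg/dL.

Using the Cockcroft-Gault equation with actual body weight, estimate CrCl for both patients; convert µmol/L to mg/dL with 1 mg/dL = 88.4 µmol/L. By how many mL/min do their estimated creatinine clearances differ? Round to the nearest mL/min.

34 mL/min

Patient 1: SCr = 369 / 88.4 = 4.174 mg/dL
Patient 1: CrCl = (140 − 76) × 85.5 / (72 × 4.174) = 5472.0 / 300.53 ≈ 18.2 mL/min
Patient 2: CrCl = (140 − 48) × 82.2 / (72 × 2) = 7562.4 / 144.00 ≈ 52.5 mL/min
|18.2 − 52.5| = 34.3 mL/min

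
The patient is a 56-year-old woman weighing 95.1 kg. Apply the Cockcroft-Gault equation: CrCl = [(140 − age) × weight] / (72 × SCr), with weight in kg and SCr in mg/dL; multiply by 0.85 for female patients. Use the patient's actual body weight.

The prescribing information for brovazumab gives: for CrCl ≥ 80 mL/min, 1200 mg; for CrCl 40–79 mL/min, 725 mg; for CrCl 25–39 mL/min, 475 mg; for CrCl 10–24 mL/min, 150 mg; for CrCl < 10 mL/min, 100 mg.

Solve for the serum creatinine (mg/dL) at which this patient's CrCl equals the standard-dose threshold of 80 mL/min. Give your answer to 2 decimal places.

Standard dose requires CrCl ≥ 80 mL/min.
Set (140 − 56) × 95.1 × 0.85 / (72 × SCr) = 80
SCr = (140 − 56) × 95.1 × 0.85 / (72 × 80) = 1.179 mg/dL

1.18 mg/dL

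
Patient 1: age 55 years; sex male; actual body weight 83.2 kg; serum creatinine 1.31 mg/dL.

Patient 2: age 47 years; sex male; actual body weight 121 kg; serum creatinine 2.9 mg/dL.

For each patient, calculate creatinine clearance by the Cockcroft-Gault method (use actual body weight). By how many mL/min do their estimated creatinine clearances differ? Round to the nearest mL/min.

21 mL/min

Patient 1: CrCl = (140 − 55) × 83.2 / (72 × 1.31) = 7072.0 / 94.32 ≈ 75.0 mL/min
Patient 2: CrCl = (140 − 47) × 121 / (72 × 2.9) = 11253.0 / 208.80 ≈ 53.9 mL/min
|75.0 − 53.9| = 21.1 mL/min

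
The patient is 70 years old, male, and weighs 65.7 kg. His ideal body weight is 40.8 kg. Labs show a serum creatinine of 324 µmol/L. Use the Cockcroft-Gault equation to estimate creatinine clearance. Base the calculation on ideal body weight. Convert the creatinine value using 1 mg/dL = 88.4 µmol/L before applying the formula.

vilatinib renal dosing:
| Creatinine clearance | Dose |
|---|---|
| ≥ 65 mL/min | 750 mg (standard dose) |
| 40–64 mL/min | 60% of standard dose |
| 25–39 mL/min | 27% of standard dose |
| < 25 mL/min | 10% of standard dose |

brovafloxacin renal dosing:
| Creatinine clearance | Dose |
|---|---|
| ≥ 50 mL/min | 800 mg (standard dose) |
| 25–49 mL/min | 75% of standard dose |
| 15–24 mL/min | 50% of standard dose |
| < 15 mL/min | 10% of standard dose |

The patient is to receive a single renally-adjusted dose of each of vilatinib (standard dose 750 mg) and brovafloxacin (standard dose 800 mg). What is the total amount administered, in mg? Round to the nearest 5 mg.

155 mg

SCr = 324 / 88.4 = 3.665 mg/dL
CrCl = (140 − 70) × 40.8 / (72 × 3.665) = 2856.0 / 263.88 ≈ 10.8 mL/min
CrCl ≈ 11 mL/min.
vilatinib: < 25 mL/min → 10% of 750 mg = 75 mg.
brovafloxacin: < 15 mL/min → 10% of 800 mg = 80 mg.
Total = 75 + 80 = 155 mg.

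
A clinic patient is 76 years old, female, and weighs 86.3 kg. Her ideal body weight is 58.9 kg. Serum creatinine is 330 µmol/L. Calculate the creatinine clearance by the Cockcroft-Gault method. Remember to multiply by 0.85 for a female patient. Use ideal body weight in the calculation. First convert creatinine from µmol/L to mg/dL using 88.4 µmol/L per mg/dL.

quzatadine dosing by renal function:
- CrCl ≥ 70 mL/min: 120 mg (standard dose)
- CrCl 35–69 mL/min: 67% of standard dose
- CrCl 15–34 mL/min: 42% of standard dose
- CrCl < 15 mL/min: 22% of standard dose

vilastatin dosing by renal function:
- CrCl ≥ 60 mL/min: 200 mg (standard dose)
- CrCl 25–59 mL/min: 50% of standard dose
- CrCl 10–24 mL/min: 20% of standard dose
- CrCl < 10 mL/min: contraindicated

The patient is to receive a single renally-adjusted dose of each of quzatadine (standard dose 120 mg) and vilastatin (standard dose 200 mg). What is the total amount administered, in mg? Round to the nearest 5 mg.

65 mg

SCr = 330 / 88.4 = 3.733 mg/dL
CrCl = (140 − 76) × 58.9 / (72 × 3.733) × 0.85 = 3769.6 / 268.78 × 0.85 ≈ 11.9 mL/min
CrCl ≈ 12 mL/min.
quzatadine: < 15 mL/min → 22% of 120 mg = 26.4 mg.
vilastatin: 10–24 mL/min → 20% of 200 mg = 40 mg.
Total = 26.4 + 40 = 66.4 mg.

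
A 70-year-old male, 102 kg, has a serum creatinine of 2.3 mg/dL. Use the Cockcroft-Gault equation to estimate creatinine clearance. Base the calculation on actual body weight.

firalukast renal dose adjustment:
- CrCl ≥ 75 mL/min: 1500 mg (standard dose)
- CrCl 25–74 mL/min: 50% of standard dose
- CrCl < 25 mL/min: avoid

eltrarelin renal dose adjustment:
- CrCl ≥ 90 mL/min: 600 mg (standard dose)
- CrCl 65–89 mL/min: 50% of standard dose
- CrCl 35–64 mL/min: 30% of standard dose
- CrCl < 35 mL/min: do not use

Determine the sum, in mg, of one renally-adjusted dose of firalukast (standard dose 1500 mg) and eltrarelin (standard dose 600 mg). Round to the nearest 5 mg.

CrCl = (140 − 70) × 102 / (72 × 2.3) = 7140.0 / 165.60 ≈ 43.1 mL/min
CrCl ≈ 43 mL/min.
firalukast: 25–74 mL/min → 50% of 1500 mg = 750 mg.
eltrarelin: 35–64 mL/min → 30% of 600 mg = 180 mg.
Total = 750 + 180 = 930 mg.

930 mg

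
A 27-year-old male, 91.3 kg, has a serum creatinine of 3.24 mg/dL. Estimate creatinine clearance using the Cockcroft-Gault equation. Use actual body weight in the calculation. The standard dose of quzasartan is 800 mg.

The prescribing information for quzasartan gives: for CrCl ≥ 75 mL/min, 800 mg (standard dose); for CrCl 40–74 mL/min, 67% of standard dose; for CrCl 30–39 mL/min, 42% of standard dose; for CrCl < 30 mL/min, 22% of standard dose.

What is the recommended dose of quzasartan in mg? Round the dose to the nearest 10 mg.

540 mg

CrCl = (140 − 27) × 91.3 / (72 × 3.24) = 10316.9 / 233.28 ≈ 44.2 mL/min
CrCl ≈ 44 mL/min → bracket 40–74 mL/min.
67% of 800 mg = 536 mg → 540 mg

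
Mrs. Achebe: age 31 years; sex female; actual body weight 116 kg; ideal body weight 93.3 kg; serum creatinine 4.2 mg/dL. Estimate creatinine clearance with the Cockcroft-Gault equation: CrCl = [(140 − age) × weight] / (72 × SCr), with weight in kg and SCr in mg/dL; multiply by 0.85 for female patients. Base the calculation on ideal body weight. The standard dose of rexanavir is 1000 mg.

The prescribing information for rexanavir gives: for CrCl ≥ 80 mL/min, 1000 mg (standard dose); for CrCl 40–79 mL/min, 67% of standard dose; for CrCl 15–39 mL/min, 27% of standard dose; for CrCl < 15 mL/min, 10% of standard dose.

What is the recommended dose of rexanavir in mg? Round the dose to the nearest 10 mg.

CrCl = (140 − 31) × 93.3 / (72 × 4.2) × 0.85 = 10169.7 / 302.40 × 0.85 ≈ 28.6 mL/min
CrCl ≈ 29 mL/min → bracket 15–39 mL/min.
27% of 1000 mg = 270 mg

270 mg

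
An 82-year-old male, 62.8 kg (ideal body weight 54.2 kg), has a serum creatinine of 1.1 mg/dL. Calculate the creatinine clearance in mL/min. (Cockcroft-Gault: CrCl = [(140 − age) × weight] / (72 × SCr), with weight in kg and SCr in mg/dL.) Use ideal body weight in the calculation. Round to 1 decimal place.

CrCl = (140 − 82) × 54.2 / (72 × 1.1) = 3143.6 / 79.20 ≈ 39.7 mL/min

39.7 mL/min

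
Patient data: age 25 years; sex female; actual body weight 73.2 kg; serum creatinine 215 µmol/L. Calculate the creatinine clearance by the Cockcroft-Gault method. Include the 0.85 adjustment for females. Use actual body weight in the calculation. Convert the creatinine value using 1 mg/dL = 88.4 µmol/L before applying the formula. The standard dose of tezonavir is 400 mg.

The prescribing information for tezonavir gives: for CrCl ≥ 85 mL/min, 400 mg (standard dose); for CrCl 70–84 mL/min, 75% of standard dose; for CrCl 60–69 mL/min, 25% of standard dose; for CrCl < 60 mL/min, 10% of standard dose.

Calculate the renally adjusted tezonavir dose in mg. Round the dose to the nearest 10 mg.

40 mg

SCr = 215 / 88.4 = 2.432 mg/dL
CrCl = (140 − 25) × 73.2 / (72 × 2.432) × 0.85 = 8418.0 / 175.10 × 0.85 ≈ 40.9 mL/min
CrCl ≈ 41 mL/min → bracket < 60 mL/min.
10% of 400 mg = 40 mg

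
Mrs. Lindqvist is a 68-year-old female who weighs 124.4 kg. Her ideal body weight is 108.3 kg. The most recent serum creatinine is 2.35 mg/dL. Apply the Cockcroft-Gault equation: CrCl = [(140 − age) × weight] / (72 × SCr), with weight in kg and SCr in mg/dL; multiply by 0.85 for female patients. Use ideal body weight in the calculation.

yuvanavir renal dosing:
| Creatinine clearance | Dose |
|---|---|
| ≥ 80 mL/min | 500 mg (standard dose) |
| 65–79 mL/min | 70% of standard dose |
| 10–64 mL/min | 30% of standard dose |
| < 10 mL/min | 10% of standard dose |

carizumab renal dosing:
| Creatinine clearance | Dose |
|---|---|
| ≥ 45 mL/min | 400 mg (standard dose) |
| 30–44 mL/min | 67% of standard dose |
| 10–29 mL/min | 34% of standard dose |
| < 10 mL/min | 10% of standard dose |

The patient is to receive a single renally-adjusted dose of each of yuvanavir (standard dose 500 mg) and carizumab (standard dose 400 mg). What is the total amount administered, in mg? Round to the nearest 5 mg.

CrCl = (140 − 68) × 108.3 / (72 × 2.35) × 0.85 = 7797.6 / 169.20 × 0.85 ≈ 39.2 mL/min
CrCl ≈ 39 mL/min.
yuvanavir: 10–64 mL/min → 30% of 500 mg = 150 mg.
carizumab: 30–44 mL/min → 67% of 400 mg = 268 mg.
Total = 150 + 268 = 418 mg.

420 mg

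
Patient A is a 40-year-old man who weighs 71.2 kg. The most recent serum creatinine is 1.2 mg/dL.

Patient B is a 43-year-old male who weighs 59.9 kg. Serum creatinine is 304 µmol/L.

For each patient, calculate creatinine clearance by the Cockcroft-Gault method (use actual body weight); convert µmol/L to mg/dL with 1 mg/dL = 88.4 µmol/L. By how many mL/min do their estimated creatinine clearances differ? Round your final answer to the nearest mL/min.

Patient A: CrCl = (140 − 40) × 71.2 / (72 × 1.2) = 7120.0 / 86.40 ≈ 82.4 mL/min
Patient B: SCr = 304 / 88.4 = 3.439 mg/dL
Patient B: CrCl = (140 − 43) × 59.9 / (72 × 3.439) = 5810.3 / 247.61 ≈ 23.5 mL/min
|82.4 − 23.5| = 58.9 mL/min

59 mL/min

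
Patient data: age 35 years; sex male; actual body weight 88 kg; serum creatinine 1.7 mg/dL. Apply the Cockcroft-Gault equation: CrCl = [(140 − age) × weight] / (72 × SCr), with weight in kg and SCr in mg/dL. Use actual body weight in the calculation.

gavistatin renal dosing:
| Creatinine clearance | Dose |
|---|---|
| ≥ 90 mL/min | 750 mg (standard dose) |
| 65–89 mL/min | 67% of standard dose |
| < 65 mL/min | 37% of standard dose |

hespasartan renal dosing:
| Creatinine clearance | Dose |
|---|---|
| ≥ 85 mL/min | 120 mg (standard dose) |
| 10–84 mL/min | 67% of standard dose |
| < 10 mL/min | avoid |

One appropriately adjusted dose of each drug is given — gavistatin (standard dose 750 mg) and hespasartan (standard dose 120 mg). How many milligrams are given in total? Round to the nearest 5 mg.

CrCl = (140 − 35) × 88 / (72 × 1.7) = 9240.0 / 122.40 ≈ 75.5 mL/min
CrCl ≈ 75 mL/min.
gavistatin: 65–89 mL/min → 67% of 750 mg = 502.5 mg.
hespasartan: 10–84 mL/min → 67% of 120 mg = 80.4 mg.
Total = 502.5 + 80.4 = 582.9 mg.

585 mg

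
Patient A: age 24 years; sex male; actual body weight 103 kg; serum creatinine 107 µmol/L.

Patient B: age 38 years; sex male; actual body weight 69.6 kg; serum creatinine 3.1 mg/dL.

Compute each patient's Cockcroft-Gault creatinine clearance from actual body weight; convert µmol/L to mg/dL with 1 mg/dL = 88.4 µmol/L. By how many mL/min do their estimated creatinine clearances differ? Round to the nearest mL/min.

105 mL/min

Patient A: SCr = 107 / 88.4 = 1.21 mg/dL
Patient A: CrCl = (140 − 24) × 103 / (72 × 1.21) = 11948.0 / 87.12 ≈ 137.1 mL/min
Patient B: CrCl = (140 − 38) × 69.6 / (72 × 3.1) = 7099.2 / 223.20 ≈ 31.8 mL/min
|137.1 − 31.8| = 105.3 mL/min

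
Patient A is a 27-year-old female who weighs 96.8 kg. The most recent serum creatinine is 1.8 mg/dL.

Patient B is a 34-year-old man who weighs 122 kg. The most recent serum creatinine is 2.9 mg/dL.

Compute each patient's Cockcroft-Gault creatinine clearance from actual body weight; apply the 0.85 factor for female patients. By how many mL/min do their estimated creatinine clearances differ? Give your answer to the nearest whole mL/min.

Patient A: CrCl = (140 − 27) × 96.8 / (72 × 1.8) × 0.85 = 10938.4 / 129.60 × 0.85 ≈ 71.7 mL/min
Patient B: CrCl = (140 − 34) × 122 / (72 × 2.9) = 12932.0 / 208.80 ≈ 61.9 mL/min
|71.7 − 61.9| = 9.8 mL/min

10 mL/min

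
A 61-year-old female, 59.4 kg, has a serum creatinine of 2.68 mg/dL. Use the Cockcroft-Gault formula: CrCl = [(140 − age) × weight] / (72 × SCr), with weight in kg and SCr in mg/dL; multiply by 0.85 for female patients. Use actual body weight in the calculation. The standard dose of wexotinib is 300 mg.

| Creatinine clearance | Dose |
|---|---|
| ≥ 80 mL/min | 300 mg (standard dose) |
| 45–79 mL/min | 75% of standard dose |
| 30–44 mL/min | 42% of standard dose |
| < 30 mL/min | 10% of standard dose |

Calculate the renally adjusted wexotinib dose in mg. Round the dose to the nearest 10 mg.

CrCl = (140 − 61) × 59.4 / (72 × 2.68) × 0.85 = 4692.6 / 192.96 × 0.85 ≈ 20.7 mL/min
CrCl ≈ 21 mL/min → bracket < 30 mL/min.
10% of 300 mg = 30 mg

30 mg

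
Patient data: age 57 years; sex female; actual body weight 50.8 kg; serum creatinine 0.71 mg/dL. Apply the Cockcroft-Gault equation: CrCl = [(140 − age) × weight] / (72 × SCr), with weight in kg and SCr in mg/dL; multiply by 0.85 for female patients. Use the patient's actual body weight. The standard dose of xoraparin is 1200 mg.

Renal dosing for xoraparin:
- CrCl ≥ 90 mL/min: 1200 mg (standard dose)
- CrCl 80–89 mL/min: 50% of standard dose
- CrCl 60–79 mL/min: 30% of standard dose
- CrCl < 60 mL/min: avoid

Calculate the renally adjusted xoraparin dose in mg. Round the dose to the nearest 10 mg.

360 mg

CrCl = (140 − 57) × 50.8 / (72 × 0.71) × 0.85 = 4216.4 / 51.12 × 0.85 ≈ 70.1 mL/min
CrCl ≈ 70 mL/min → bracket 60–79 mL/min.
30% of 1200 mg = 360 mg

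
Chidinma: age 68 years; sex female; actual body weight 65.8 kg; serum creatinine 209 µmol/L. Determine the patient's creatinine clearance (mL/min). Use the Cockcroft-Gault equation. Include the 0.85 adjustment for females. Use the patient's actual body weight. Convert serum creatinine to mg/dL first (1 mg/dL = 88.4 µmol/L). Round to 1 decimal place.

SCr = 209 / 88.4 = 2.364 mg/dL
CrCl = (140 − 68) × 65.8 / (72 × 2.364) × 0.85 = 4737.6 / 170.21 × 0.85 ≈ 23.7 mL/min

23.7 mL/min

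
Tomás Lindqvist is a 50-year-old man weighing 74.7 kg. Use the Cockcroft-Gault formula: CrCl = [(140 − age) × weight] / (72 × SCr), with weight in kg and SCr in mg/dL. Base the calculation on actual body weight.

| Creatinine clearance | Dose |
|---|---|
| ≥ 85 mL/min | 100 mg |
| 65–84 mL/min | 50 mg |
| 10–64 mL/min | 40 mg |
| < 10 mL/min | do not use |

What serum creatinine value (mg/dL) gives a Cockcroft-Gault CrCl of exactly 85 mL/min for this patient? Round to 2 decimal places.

Standard dose requires CrCl ≥ 85 mL/min.
Set (140 − 50) × 74.7 / (72 × SCr) = 85
SCr = (140 − 50) × 74.7 / (72 × 85) = 1.099 mg/dL

1.10 mg/dL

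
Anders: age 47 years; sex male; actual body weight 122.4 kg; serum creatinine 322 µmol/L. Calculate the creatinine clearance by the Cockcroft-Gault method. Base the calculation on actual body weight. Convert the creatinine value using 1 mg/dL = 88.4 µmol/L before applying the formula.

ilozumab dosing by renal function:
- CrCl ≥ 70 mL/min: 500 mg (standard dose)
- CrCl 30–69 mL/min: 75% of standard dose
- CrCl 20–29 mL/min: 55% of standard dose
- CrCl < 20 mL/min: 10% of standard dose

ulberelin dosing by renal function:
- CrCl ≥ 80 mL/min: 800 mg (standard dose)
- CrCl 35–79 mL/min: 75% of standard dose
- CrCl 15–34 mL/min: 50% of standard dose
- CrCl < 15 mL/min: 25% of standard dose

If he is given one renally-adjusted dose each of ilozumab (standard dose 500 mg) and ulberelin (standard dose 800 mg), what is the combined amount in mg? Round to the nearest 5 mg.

975 mg

SCr = 322 / 88.4 = 3.643 mg/dL
CrCl = (140 − 47) × 122.4 / (72 × 3.643) = 11383.2 / 262.30 ≈ 43.4 mL/min
CrCl ≈ 43 mL/min.
ilozumab: 30–69 mL/min → 75% of 500 mg = 375 mg.
ulberelin: 35–79 mL/min → 75% of 800 mg = 600 mg.
Total = 375 + 600 = 975 mg.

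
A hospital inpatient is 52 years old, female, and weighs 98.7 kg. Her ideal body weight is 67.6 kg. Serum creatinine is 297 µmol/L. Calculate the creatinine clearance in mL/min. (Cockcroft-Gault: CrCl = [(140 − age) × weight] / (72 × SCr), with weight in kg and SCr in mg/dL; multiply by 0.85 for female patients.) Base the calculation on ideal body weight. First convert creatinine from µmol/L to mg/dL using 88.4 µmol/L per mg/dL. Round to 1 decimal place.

20.9 mL/min

SCr = 297 / 88.4 = 3.36 mg/dL
CrCl = (140 − 52) × 67.6 / (72 × 3.36) × 0.85 = 5948.8 / 241.92 × 0.85 ≈ 20.9 mL/min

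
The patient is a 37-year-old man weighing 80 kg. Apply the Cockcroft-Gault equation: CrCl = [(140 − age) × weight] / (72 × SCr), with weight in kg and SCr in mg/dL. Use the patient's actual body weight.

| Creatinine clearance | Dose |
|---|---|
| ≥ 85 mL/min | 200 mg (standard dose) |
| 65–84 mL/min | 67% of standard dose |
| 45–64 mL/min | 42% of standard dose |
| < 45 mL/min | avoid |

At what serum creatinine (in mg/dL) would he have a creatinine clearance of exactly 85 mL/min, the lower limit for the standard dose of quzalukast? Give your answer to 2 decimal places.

Standard dose requires CrCl ≥ 85 mL/min.
Set (140 − 37) × 80 / (72 × SCr) = 85
SCr = (140 − 37) × 80 / (72 × 85) = 1.346 mg/dL

1.35 mg/dL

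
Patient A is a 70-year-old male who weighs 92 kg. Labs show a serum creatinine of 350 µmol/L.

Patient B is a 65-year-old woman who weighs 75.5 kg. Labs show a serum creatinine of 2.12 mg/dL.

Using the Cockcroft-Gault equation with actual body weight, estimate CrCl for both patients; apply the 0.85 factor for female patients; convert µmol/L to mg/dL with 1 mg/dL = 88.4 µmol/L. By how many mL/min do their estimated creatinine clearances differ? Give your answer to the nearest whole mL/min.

9 mL/min

Patient A: SCr = 350 / 88.4 = 3.959 mg/dL
Patient A: CrCl = (140 − 70) × 92 / (72 × 3.959) = 6440.0 / 285.05 ≈ 22.6 mL/min
Patient B: CrCl = (140 − 65) × 75.5 / (72 × 2.12) × 0.85 = 5662.5 / 152.64 × 0.85 ≈ 31.5 mL/min
|22.6 − 31.5| = 8.9 mL/min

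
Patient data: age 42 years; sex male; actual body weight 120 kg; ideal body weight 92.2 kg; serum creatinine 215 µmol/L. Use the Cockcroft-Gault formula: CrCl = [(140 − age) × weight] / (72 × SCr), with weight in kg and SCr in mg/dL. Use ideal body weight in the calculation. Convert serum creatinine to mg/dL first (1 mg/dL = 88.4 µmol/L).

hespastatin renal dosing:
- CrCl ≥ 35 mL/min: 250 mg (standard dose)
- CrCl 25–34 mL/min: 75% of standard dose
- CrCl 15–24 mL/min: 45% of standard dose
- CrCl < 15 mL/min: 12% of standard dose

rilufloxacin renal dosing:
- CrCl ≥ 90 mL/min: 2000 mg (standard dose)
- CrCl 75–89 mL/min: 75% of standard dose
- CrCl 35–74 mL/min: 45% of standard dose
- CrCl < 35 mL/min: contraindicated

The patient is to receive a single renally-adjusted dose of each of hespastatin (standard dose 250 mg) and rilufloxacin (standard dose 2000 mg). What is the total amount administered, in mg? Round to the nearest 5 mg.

1150 mg

SCr = 215 / 88.4 = 2.432 mg/dL
CrCl = (140 − 42) × 92.2 / (72 × 2.432) = 9035.6 / 175.10 ≈ 51.6 mL/min
CrCl ≈ 52 mL/min.
hespastatin: ≥ 35 mL/min → 100% of 250 mg = 250 mg.
rilufloxacin: 35–74 mL/min → 45% of 2000 mg = 900 mg.
Total = 250 + 900 = 1150 mg.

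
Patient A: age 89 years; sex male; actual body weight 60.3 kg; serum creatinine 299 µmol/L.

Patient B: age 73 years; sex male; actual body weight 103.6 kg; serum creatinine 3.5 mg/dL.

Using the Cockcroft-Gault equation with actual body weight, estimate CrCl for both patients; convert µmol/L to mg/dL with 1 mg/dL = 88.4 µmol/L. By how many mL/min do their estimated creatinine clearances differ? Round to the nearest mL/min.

15 mL/min

Patient A: SCr = 299 / 88.4 = 3.382 mg/dL
Patient A: CrCl = (140 − 89) × 60.3 / (72 × 3.382) = 3075.3 / 243.50 ≈ 12.6 mL/min
Patient B: CrCl = (140 − 73) × 103.6 / (72 × 3.5) = 6941.2 / 252.00 ≈ 27.5 mL/min
|12.6 − 27.5| = 14.9 mL/min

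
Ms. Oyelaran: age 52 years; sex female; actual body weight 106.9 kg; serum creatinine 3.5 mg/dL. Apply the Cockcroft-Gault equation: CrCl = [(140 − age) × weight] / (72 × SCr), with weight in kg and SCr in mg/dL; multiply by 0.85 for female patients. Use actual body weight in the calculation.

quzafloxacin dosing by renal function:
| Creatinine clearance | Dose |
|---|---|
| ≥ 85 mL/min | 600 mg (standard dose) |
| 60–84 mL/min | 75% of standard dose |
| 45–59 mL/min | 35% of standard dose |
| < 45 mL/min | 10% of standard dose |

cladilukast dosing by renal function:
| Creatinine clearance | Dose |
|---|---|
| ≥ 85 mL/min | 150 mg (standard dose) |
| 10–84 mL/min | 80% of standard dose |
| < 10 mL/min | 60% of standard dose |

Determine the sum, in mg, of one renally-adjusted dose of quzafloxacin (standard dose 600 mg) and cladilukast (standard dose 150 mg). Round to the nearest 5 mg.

180 mg

CrCl = (140 − 52) × 106.9 / (72 × 3.5) × 0.85 = 9407.2 / 252.00 × 0.85 ≈ 31.7 mL/min
CrCl ≈ 32 mL/min.
quzafloxacin: < 45 mL/min → 10% of 600 mg = 60 mg.
cladilukast: 10–84 mL/min → 80% of 150 mg = 120 mg.
Total = 60 + 120 = 180 mg.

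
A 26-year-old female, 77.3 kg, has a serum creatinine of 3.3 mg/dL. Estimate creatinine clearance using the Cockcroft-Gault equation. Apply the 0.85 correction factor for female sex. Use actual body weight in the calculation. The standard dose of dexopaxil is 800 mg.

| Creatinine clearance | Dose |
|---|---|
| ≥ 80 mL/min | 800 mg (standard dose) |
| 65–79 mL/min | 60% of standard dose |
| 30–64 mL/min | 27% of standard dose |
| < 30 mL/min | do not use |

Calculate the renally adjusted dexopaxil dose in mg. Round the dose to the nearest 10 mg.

220 mg

CrCl = (140 − 26) × 77.3 / (72 × 3.3) × 0.85 = 8812.2 / 237.60 × 0.85 ≈ 31.5 mL/min
CrCl ≈ 32 mL/min → bracket 30–64 mL/min.
27% of 800 mg = 216 mg → 220 mg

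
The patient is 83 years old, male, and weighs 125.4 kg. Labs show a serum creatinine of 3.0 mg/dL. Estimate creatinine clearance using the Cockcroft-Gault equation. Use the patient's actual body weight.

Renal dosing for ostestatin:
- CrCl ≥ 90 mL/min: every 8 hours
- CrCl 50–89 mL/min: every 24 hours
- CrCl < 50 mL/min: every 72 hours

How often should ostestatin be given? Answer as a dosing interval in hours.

every 72 hours

CrCl = (140 − 83) × 125.4 / (72 × 3) = 7147.8 / 216.00 ≈ 33.1 mL/min
CrCl ≈ 33 mL/min → bracket < 50 mL/min → every 72 hours.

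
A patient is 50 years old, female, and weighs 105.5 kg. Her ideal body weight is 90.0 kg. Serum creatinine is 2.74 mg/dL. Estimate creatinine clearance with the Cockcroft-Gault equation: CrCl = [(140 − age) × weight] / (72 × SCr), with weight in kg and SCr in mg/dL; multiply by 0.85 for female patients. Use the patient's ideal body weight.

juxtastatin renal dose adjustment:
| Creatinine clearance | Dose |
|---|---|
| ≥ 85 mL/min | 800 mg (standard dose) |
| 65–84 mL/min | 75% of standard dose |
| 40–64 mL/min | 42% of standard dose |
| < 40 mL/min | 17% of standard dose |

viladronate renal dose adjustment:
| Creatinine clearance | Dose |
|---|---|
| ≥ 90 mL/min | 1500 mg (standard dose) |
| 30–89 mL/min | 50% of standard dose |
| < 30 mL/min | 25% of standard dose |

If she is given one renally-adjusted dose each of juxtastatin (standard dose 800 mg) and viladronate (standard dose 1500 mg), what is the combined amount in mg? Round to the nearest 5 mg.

885 mg

CrCl = (140 − 50) × 90 / (72 × 2.74) × 0.85 = 8100.0 / 197.28 × 0.85 ≈ 34.9 mL/min
CrCl ≈ 35 mL/min.
juxtastatin: < 40 mL/min → 17% of 800 mg = 136 mg.
viladronate: 30–89 mL/min → 50% of 1500 mg = 750 mg.
Total = 136 + 750 = 886 mg.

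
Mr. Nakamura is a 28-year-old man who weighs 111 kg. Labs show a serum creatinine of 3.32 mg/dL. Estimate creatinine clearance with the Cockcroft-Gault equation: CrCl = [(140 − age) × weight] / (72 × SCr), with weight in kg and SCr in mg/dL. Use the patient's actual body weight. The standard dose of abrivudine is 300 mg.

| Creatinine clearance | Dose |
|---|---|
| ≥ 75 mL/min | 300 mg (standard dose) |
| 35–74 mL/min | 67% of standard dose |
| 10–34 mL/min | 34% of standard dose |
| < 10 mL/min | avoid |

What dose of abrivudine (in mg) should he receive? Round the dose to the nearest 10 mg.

CrCl = (140 − 28) × 111 / (72 × 3.32) = 12432.0 / 239.04 ≈ 52.0 mL/min
CrCl ≈ 52 mL/min → bracket 35–74 mL/min.
67% of 300 mg = 201 mg → 200 mg

200 mg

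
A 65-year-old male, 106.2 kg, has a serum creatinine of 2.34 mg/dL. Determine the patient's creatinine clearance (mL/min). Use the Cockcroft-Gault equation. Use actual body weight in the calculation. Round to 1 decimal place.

47.3 mL/min

CrCl = (140 − 65) × 106.2 / (72 × 2.34) = 7965.0 / 168.48 ≈ 47.3 mL/min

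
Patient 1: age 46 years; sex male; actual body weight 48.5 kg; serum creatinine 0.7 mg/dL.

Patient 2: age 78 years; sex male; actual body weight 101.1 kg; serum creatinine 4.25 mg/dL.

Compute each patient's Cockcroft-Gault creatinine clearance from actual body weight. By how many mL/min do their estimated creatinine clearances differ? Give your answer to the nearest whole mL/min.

70 mL/min

Patient 1: CrCl = (140 − 46) × 48.5 / (72 × 0.7) = 4559.0 / 50.40 ≈ 90.5 mL/min
Patient 2: CrCl = (140 − 78) × 101.1 / (72 × 4.25) = 6268.2 / 306.00 ≈ 20.5 mL/min
|90.5 − 20.5| = 70.0 mL/min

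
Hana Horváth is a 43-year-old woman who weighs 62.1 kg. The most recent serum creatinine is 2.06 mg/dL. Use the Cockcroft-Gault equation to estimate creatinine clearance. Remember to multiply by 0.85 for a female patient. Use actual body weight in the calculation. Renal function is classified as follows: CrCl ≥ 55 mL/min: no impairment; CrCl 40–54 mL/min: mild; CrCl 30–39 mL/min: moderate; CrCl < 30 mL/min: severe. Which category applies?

moderate

CrCl = (140 − 43) × 62.1 / (72 × 2.06) × 0.85 = 6023.7 / 148.32 × 0.85 ≈ 34.5 mL/min
35 mL/min falls in the 'moderate' range.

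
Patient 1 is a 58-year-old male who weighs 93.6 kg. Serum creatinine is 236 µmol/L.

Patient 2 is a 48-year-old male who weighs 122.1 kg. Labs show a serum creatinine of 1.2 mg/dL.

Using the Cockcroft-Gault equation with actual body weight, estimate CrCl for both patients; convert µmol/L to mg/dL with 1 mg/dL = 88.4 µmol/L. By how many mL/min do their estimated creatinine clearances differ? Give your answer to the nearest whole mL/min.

90 mL/min

Patient 1: SCr = 236 / 88.4 = 2.67 mg/dL
Patient 1: CrCl = (140 − 58) × 93.6 / (72 × 2.67) = 7675.2 / 192.24 ≈ 39.9 mL/min
Patient 2: CrCl = (140 − 48) × 122.1 / (72 × 1.2) = 11233.2 / 86.40 ≈ 130.0 mL/min
|39.9 − 130.0| = 90.1 mL/min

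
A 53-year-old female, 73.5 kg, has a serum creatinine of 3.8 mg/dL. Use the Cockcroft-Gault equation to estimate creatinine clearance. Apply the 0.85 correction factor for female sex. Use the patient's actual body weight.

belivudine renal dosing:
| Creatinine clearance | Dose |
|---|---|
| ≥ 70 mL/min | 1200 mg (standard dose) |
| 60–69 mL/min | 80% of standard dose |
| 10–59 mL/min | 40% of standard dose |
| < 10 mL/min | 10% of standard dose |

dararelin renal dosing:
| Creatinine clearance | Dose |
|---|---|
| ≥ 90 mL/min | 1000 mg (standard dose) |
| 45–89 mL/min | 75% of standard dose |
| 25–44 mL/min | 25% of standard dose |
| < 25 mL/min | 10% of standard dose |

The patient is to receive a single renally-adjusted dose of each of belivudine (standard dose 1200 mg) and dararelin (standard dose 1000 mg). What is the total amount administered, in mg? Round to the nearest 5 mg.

CrCl = (140 − 53) × 73.5 / (72 × 3.8) × 0.85 = 6394.5 / 273.60 × 0.85 ≈ 19.9 mL/min
CrCl ≈ 20 mL/min.
belivudine: 10–59 mL/min → 40% of 1200 mg = 480 mg.
dararelin: < 25 mL/min → 10% of 1000 mg = 100 mg.
Total = 480 + 100 = 580 mg.

580 mg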